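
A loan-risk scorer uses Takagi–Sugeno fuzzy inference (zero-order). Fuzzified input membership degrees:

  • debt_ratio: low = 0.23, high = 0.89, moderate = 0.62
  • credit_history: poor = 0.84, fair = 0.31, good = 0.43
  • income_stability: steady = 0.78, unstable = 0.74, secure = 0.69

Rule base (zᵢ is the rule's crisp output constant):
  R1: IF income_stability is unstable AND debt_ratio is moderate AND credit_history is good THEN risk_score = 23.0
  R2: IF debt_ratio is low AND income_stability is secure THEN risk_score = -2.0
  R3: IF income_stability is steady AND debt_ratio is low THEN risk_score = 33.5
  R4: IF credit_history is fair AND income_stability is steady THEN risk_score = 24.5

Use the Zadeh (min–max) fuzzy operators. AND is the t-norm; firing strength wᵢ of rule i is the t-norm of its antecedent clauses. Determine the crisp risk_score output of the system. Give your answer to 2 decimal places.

20.61

R1 (z=23.0): unstable=0.74, moderate=0.62, good=0.43; AND[min(a, b)] → w = 0.43
R2 (z=-2.0): low=0.23, secure=0.69; AND[min(a, b)] → w = 0.23
R3 (z=33.5): steady=0.78, low=0.23; AND[min(a, b)] → w = 0.23
R4 (z=24.5): fair=0.31, steady=0.78; AND[min(a, b)] → w = 0.31
Weighted average = (0.43·23.0 + 0.23·-2.0 + 0.23·33.5 + 0.31·24.5) / (0.43 + 0.23 + 0.23 + 0.31)
  = 24.7300 / 1.2000 = 20.61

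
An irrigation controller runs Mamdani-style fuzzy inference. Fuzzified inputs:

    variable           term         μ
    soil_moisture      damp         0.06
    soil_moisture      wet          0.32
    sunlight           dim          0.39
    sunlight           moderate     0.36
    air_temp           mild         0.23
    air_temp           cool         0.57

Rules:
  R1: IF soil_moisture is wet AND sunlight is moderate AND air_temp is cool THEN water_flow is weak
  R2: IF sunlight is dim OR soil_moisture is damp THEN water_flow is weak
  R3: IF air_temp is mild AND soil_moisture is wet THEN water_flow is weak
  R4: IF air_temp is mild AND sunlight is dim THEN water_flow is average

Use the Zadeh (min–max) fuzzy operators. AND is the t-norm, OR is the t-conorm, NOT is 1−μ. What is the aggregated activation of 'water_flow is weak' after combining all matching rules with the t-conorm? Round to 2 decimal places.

0.39

R1: wet=0.32, moderate=0.36, cool=0.57; AND[min(a, b)] → w = 0.32
R2: dim=0.39, damp=0.06; OR[max(a, b)] → w = 0.39
R3: mild=0.23, wet=0.32; AND[min(a, b)] → w = 0.23
R4: mild=0.23, dim=0.39; AND[min(a, b)] → w = 0.23
Rules with consequent 'weak': {R1, R2, R3} → strengths 0.32, 0.39, 0.23
Aggregate via t-conorm [max(a, b)]: 0.39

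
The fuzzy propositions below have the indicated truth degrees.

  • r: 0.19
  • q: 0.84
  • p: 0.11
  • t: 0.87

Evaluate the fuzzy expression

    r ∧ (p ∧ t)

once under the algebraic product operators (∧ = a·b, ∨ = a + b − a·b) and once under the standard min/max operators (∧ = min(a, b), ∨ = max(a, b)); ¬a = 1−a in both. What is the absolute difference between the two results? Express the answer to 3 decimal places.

Under algebraic product:
  p ∧ t = a·b on (0.1100, 0.8700) = 0.0957
  r ∧ (p ∧ t) = a·b on (0.1900, 0.0957) = 0.0182
  → value = 0.0182
Under standard min/max:
  p ∧ t = min(a, b) on (0.11, 0.87) = 0.11
  r ∧ (p ∧ t) = min(a, b) on (0.19, 0.11) = 0.11
  → value = 0.1100
|0.0182 − 0.1100| = 0.092

0.092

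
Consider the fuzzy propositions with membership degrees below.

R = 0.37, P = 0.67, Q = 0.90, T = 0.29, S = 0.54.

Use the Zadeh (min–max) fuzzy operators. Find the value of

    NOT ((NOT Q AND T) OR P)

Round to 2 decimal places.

0.33

NOT Q = 1 − 0.90 = 0.10
NOT Q AND T = min(a, b) on (0.10, 0.29) = 0.10
(NOT Q AND T) OR P = max(a, b) on (0.10, 0.67) = 0.67
NOT ((NOT Q AND T) OR P) = 1 − 0.67 = 0.33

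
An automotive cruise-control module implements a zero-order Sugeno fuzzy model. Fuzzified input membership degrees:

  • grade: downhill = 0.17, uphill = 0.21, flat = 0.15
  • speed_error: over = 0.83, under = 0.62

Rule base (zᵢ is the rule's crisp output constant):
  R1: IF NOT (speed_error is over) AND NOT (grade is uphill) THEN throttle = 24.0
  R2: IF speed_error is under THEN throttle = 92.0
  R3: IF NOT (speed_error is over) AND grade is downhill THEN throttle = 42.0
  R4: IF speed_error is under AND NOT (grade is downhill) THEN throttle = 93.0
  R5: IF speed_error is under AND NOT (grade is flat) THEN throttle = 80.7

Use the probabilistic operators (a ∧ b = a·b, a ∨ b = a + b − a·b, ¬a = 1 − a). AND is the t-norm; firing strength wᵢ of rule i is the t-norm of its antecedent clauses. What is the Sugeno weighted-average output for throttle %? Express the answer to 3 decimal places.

83.222

R1 (z=24.0): ¬over=1−0.83=0.17, ¬uphill=1−0.21=0.79; AND[a·b] → w = 0.1343
R2 (z=92.0): under=0.62 → w = 0.6200
R3 (z=42.0): ¬over=1−0.83=0.17, downhill=0.17; AND[a·b] → w = 0.0289
R4 (z=93.0): under=0.62, ¬downhill=1−0.17=0.83; AND[a·b] → w = 0.5146
R5 (z=80.7): under=0.62, ¬flat=1−0.15=0.85; AND[a·b] → w = 0.5270
Weighted average = (0.1343·24.0 + 0.6200·92.0 + 0.0289·42.0 + 0.5146·93.0 + 0.5270·80.7) / (0.1343 + 0.6200 + 0.0289 + 0.5146 + 0.5270)
  = 151.8637 / 1.8248 = 83.222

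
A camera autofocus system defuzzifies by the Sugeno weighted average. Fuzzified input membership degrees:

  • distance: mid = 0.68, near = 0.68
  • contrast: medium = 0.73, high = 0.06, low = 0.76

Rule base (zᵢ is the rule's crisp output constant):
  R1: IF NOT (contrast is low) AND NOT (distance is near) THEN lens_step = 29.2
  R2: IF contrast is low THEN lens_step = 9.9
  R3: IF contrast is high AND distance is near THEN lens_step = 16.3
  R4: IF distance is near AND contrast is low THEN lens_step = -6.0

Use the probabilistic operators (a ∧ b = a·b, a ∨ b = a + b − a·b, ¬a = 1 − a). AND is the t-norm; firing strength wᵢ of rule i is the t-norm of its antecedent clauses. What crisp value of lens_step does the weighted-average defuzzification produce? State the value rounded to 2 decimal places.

R1 (z=29.2): ¬low=1−0.76=0.24, ¬near=1−0.68=0.32; AND[a·b] → w = 0.0768
R2 (z=9.9): low=0.76 → w = 0.7600
R3 (z=16.3): high=0.06, near=0.68; AND[a·b] → w = 0.0408
R4 (z=-6.0): near=0.68, low=0.76; AND[a·b] → w = 0.5168
Weighted average = (0.0768·29.2 + 0.7600·9.9 + 0.0408·16.3 + 0.5168·-6.0) / (0.0768 + 0.7600 + 0.0408 + 0.5168)
  = 7.3308 / 1.3944 = 5.26

5.26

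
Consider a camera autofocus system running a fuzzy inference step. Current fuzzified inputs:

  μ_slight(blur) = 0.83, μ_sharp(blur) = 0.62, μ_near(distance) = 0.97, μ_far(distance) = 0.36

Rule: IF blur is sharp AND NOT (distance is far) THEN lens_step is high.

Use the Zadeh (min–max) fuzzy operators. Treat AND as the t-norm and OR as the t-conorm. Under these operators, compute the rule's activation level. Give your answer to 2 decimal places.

firing strength: sharp=0.62, ¬far=1−0.36=0.64; AND[min(a, b)] → w = 0.62

0.62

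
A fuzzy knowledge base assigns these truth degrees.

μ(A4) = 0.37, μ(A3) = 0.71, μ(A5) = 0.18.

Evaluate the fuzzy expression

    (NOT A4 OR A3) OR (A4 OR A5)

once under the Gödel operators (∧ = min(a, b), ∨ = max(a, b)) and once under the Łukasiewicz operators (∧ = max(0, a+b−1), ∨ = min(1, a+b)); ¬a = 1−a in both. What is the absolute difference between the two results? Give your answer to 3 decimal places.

Under Gödel:
  NOT A4 = 1 − 0.37 = 0.63
  NOT A4 OR A3 = max(a, b) on (0.63, 0.71) = 0.71
  A4 OR A5 = max(a, b) on (0.37, 0.18) = 0.37
  (NOT A4 OR A3) OR (A4 OR A5) = max(a, b) on (0.71, 0.37) = 0.71
  → value = 0.7100
Under Łukasiewicz:
  NOT A4 = 1 − 0.37 = 0.63
  NOT A4 OR A3 = min(1, a+b) on (0.63, 0.71) = 1.00
  A4 OR A5 = min(1, a+b) on (0.37, 0.18) = 0.55
  (NOT A4 OR A3) OR (A4 OR A5) = min(1, a+b) on (1.00, 0.55) = 1.00
  → value = 1.0000
|0.7100 − 1.0000| = 0.290

0.290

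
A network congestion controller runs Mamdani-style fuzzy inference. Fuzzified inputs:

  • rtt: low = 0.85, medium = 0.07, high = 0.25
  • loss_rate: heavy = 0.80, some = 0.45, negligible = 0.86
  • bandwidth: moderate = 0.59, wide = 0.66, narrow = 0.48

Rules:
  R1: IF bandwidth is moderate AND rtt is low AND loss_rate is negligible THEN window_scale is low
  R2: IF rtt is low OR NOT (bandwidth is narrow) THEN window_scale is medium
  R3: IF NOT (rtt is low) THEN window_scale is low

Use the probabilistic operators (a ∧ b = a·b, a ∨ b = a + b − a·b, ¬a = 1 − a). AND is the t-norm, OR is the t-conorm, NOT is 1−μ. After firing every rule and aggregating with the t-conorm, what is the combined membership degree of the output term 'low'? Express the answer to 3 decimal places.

R1: moderate=0.59, low=0.85, negligible=0.86; AND[a·b] → w = 0.4313
R2: low=0.85, ¬narrow=1−0.48=0.52; OR[a + b − a·b] → w = 0.9280
R3: ¬low=1−0.85=0.15 → w = 0.1500
Rules with consequent 'low': {R1, R3} → strengths 0.4313, 0.1500
Aggregate via t-conorm [a + b − a·b]: 0.5166

0.517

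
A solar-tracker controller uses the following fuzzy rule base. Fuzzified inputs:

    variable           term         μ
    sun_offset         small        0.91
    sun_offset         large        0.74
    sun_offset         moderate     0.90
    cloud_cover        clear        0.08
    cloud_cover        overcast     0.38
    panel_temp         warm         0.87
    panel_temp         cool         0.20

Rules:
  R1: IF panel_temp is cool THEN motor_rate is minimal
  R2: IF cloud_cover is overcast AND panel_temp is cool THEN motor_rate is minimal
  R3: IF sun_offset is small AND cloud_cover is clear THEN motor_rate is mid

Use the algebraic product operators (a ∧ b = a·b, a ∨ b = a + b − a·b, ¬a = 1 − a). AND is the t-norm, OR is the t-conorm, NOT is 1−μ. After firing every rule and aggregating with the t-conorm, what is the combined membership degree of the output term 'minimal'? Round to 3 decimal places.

R1: cool=0.20 → w = 0.2000
R2: overcast=0.38, cool=0.20; AND[a·b] → w = 0.0760
R3: small=0.91, clear=0.08; AND[a·b] → w = 0.0728
Rules with consequent 'minimal': {R1, R2} → strengths 0.2000, 0.0760
Aggregate via t-conorm [a + b − a·b]: 0.2608

0.261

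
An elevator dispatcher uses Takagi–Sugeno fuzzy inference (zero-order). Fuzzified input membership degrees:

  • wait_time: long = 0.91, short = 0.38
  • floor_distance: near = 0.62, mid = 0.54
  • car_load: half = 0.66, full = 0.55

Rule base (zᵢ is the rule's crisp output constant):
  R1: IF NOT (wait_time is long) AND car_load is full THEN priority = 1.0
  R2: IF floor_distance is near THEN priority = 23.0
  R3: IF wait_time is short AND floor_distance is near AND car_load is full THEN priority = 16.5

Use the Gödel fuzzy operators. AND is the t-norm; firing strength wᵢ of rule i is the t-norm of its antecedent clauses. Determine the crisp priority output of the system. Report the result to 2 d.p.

18.92

R1 (z=1.0): ¬long=1−0.91=0.09, full=0.55; AND[min(a, b)] → w = 0.09
R2 (z=23.0): near=0.62 → w = 0.62
R3 (z=16.5): short=0.38, near=0.62, full=0.55; AND[min(a, b)] → w = 0.38
Weighted average = (0.09·1.0 + 0.62·23.0 + 0.38·16.5) / (0.09 + 0.62 + 0.38)
  = 20.6200 / 1.0900 = 18.92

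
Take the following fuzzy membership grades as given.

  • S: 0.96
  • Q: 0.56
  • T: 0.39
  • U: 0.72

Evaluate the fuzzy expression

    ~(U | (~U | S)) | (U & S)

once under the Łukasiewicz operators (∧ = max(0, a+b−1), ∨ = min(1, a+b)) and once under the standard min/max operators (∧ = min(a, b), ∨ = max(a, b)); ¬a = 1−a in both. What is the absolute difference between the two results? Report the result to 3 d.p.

Under Łukasiewicz:
  ~U = 1 − 0.72 = 0.28
  ~U | S = min(1, a+b) on (0.28, 0.96) = 1.00
  U | (~U | S) = min(1, a+b) on (0.72, 1.00) = 1.00
  ~(U | (~U | S)) = 1 − 1.00 = 0.00
  U & S = max(0, a+b−1) on (0.72, 0.96) = 0.68
  ~(U | (~U | S)) | (U & S) = min(1, a+b) on (0.00, 0.68) = 0.68
  → value = 0.6800
Under standard min/max:
  ~U = 1 − 0.72 = 0.28
  ~U | S = max(a, b) on (0.28, 0.96) = 0.96
  U | (~U | S) = max(a, b) on (0.72, 0.96) = 0.96
  ~(U | (~U | S)) = 1 − 0.96 = 0.04
  U & S = min(a, b) on (0.72, 0.96) = 0.72
  ~(U | (~U | S)) | (U & S) = max(a, b) on (0.04, 0.72) = 0.72
  → value = 0.7200
|0.6800 − 0.7200| = 0.040

0.040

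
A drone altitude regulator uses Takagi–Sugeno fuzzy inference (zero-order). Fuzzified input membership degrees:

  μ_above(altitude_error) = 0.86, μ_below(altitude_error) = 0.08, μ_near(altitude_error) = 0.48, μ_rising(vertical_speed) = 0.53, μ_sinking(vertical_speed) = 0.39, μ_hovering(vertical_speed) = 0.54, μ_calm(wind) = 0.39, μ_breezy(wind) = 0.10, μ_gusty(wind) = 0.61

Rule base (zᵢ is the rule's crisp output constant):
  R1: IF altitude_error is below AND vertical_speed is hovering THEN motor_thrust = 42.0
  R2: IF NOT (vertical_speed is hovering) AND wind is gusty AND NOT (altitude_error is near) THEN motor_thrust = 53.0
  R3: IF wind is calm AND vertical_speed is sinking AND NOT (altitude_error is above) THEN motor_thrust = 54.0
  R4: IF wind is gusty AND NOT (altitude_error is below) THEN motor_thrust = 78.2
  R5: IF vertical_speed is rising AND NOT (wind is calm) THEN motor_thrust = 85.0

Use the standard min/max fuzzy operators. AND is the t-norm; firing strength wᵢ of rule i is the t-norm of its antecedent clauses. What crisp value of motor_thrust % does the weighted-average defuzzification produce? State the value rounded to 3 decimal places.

R1 (z=42.0): below=0.08, hovering=0.54; AND[min(a, b)] → w = 0.08
R2 (z=53.0): ¬hovering=1−0.54=0.46, gusty=0.61, ¬near=1−0.48=0.52; AND[min(a, b)] → w = 0.46
R3 (z=54.0): calm=0.39, sinking=0.39, ¬above=1−0.86=0.14; AND[min(a, b)] → w = 0.14
R4 (z=78.2): gusty=0.61, ¬below=1−0.08=0.92; AND[min(a, b)] → w = 0.61
R5 (z=85.0): rising=0.53, ¬calm=1−0.39=0.61; AND[min(a, b)] → w = 0.53
Weighted average = (0.08·42.0 + 0.46·53.0 + 0.14·54.0 + 0.61·78.2 + 0.53·85.0) / (0.08 + 0.46 + 0.14 + 0.61 + 0.53)
  = 128.0520 / 1.8200 = 70.358

70.358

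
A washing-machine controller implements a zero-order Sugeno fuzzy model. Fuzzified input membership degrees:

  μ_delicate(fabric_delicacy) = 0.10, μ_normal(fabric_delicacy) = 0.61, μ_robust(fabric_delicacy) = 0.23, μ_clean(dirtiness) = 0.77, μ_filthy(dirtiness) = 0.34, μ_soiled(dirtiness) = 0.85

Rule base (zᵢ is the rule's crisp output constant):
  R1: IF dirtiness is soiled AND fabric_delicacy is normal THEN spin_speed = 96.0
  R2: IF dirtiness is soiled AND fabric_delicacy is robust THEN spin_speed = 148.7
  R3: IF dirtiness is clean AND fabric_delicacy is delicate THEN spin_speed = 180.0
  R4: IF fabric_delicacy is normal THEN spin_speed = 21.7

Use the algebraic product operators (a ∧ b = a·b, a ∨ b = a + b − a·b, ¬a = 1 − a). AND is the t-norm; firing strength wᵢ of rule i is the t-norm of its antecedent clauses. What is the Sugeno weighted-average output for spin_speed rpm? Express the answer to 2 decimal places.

75.62

R1 (z=96.0): soiled=0.85, normal=0.61; AND[a·b] → w = 0.5185
R2 (z=148.7): soiled=0.85, robust=0.23; AND[a·b] → w = 0.1955
R3 (z=180.0): clean=0.77, delicate=0.10; AND[a·b] → w = 0.0770
R4 (z=21.7): normal=0.61 → w = 0.6100
Weighted average = (0.5185·96.0 + 0.1955·148.7 + 0.0770·180.0 + 0.6100·21.7) / (0.5185 + 0.1955 + 0.0770 + 0.6100)
  = 105.9438 / 1.4010 = 75.62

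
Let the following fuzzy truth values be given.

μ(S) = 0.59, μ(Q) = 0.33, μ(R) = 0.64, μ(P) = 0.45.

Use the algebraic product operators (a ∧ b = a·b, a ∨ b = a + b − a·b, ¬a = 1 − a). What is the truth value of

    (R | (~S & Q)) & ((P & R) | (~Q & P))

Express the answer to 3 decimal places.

0.346

~S = 1 − 0.5900 = 0.4100
~S & Q = a·b on (0.4100, 0.3300) = 0.1353
R | (~S & Q) = a + b − a·b on (0.6400, 0.1353) = 0.6887
P & R = a·b on (0.4500, 0.6400) = 0.2880
~Q = 1 − 0.3300 = 0.6700
~Q & P = a·b on (0.6700, 0.4500) = 0.3015
(P & R) | (~Q & P) = a + b − a·b on (0.2880, 0.3015) = 0.5027
(R | (~S & Q)) & ((P & R) | (~Q & P)) = a·b on (0.6887, 0.5027) = 0.3462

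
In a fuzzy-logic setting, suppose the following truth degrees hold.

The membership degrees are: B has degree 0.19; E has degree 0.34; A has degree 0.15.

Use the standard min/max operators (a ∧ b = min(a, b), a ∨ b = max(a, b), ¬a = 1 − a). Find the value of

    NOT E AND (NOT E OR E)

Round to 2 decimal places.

NOT E = 1 − 0.34 = 0.66
NOT E = 1 − 0.34 = 0.66
NOT E OR E = max(a, b) on (0.66, 0.34) = 0.66
NOT E AND (NOT E OR E) = min(a, b) on (0.66, 0.66) = 0.66

0.66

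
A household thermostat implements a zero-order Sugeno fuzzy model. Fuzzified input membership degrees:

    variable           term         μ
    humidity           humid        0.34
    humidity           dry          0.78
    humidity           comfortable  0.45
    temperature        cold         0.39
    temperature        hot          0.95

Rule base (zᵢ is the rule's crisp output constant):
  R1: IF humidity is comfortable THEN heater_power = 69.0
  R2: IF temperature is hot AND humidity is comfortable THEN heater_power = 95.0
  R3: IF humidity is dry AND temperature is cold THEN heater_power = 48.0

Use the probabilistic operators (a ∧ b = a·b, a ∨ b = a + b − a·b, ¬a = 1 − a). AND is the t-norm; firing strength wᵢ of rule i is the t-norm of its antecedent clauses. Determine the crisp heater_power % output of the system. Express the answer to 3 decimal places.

R1 (z=69.0): comfortable=0.45 → w = 0.4500
R2 (z=95.0): hot=0.95, comfortable=0.45; AND[a·b] → w = 0.4275
R3 (z=48.0): dry=0.78, cold=0.39; AND[a·b] → w = 0.3042
Weighted average = (0.4500·69.0 + 0.4275·95.0 + 0.3042·48.0) / (0.4500 + 0.4275 + 0.3042)
  = 86.2641 / 1.1817 = 73.000

73.000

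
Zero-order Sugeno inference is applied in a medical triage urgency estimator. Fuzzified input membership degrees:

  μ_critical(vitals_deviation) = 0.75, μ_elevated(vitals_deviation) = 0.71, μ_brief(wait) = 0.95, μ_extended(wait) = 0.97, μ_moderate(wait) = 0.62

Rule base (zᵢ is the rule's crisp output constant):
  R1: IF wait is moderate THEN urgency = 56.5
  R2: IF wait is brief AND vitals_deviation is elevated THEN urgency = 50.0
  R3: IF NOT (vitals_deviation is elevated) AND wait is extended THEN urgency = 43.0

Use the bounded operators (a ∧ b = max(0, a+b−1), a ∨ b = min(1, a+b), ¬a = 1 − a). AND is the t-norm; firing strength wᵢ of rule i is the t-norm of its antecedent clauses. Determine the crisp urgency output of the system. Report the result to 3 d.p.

R1 (z=56.5): moderate=0.62 → w = 0.62
R2 (z=50.0): brief=0.95, elevated=0.71; AND[max(0, a+b−1)] → w = 0.66
R3 (z=43.0): ¬elevated=1−0.71=0.29, extended=0.97; AND[max(0, a+b−1)] → w = 0.26
Weighted average = (0.62·56.5 + 0.66·50.0 + 0.26·43.0) / (0.62 + 0.66 + 0.26)
  = 79.2100 / 1.5400 = 51.435

51.435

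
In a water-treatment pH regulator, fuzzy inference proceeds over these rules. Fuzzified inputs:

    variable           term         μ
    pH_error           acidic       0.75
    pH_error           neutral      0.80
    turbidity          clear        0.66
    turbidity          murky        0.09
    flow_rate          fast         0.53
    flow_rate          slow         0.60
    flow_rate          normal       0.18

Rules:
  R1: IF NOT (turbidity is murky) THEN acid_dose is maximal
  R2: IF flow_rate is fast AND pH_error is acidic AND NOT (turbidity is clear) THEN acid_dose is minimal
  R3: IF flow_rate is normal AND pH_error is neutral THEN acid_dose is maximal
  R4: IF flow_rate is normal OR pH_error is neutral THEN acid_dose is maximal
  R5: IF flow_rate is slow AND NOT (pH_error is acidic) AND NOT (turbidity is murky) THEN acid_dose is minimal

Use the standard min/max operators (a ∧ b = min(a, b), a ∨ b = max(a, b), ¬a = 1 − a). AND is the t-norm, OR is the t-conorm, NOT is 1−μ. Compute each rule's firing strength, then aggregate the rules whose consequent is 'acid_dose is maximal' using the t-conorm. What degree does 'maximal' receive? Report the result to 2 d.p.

R1: ¬murky=1−0.09=0.91 → w = 0.91
R2: fast=0.53, acidic=0.75, ¬clear=1−0.66=0.34; AND[min(a, b)] → w = 0.34
R3: normal=0.18, neutral=0.80; AND[min(a, b)] → w = 0.18
R4: normal=0.18, neutral=0.80; OR[max(a, b)] → w = 0.80
R5: slow=0.60, ¬acidic=1−0.75=0.25, ¬murky=1−0.09=0.91; AND[min(a, b)] → w = 0.25
Rules with consequent 'maximal': {R1, R3, R4} → strengths 0.91, 0.18, 0.80
Aggregate via t-conorm [max(a, b)]: 0.91

0.91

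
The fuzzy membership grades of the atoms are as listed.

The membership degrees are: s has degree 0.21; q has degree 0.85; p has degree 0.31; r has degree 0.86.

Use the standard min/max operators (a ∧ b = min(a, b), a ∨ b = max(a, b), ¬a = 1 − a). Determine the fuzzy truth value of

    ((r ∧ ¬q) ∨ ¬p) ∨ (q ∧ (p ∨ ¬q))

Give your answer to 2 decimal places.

0.69

¬q = 1 − 0.85 = 0.15
r ∧ ¬q = min(a, b) on (0.86, 0.15) = 0.15
¬p = 1 − 0.31 = 0.69
(r ∧ ¬q) ∨ ¬p = max(a, b) on (0.15, 0.69) = 0.69
¬q = 1 − 0.85 = 0.15
p ∨ ¬q = max(a, b) on (0.31, 0.15) = 0.31
q ∧ (p ∨ ¬q) = min(a, b) on (0.85, 0.31) = 0.31
((r ∧ ¬q) ∨ ¬p) ∨ (q ∧ (p ∨ ¬q)) = max(a, b) on (0.69, 0.31) = 0.69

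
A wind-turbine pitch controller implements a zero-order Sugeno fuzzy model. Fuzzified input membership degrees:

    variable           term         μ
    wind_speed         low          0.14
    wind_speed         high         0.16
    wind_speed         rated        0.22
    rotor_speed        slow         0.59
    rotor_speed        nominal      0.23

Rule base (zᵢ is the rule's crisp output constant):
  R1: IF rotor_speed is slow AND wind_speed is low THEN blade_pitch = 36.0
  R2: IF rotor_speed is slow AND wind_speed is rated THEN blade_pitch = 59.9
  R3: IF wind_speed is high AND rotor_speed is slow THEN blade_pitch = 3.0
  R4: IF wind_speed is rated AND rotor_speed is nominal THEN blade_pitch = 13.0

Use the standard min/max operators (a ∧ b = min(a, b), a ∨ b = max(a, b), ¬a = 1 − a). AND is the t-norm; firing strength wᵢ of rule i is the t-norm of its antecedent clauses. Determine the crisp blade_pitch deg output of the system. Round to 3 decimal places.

R1 (z=36.0): slow=0.59, low=0.14; AND[min(a, b)] → w = 0.14
R2 (z=59.9): slow=0.59, rated=0.22; AND[min(a, b)] → w = 0.22
R3 (z=3.0): high=0.16, slow=0.59; AND[min(a, b)] → w = 0.16
R4 (z=13.0): rated=0.22, nominal=0.23; AND[min(a, b)] → w = 0.22
Weighted average = (0.14·36.0 + 0.22·59.9 + 0.16·3.0 + 0.22·13.0) / (0.14 + 0.22 + 0.16 + 0.22)
  = 21.5580 / 0.7400 = 29.132

29.132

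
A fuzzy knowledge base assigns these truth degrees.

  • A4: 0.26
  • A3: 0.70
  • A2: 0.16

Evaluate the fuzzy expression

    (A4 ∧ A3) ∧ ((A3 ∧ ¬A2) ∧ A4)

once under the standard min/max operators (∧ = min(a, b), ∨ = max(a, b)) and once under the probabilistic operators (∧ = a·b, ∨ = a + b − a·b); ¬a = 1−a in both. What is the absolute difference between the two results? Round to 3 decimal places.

Under standard min/max:
  A4 ∧ A3 = min(a, b) on (0.26, 0.70) = 0.26
  ¬A2 = 1 − 0.16 = 0.84
  A3 ∧ ¬A2 = min(a, b) on (0.70, 0.84) = 0.70
  (A3 ∧ ¬A2) ∧ A4 = min(a, b) on (0.70, 0.26) = 0.26
  (A4 ∧ A3) ∧ ((A3 ∧ ¬A2) ∧ A4) = min(a, b) on (0.26, 0.26) = 0.26
  → value = 0.2600
Under probabilistic:
  A4 ∧ A3 = a·b on (0.2600, 0.7000) = 0.1820
  ¬A2 = 1 − 0.1600 = 0.8400
  A3 ∧ ¬A2 = a·b on (0.7000, 0.8400) = 0.5880
  (A3 ∧ ¬A2) ∧ A4 = a·b on (0.5880, 0.2600) = 0.1529
  (A4 ∧ A3) ∧ ((A3 ∧ ¬A2) ∧ A4) = a·b on (0.1820, 0.1529) = 0.0278
  → value = 0.0278
|0.2600 − 0.0278| = 0.232

0.232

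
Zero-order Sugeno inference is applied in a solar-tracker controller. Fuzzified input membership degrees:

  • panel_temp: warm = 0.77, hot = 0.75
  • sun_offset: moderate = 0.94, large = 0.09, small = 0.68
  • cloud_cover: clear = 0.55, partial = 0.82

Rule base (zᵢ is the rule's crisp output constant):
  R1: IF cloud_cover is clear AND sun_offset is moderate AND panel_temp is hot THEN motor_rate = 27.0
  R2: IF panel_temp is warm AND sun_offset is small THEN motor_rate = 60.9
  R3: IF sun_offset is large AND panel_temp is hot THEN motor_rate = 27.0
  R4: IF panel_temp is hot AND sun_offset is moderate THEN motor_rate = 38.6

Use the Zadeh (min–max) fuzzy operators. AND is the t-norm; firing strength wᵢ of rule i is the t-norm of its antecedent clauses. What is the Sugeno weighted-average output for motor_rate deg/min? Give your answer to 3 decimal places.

42.339

R1 (z=27.0): clear=0.55, moderate=0.94, hot=0.75; AND[min(a, b)] → w = 0.55
R2 (z=60.9): warm=0.77, small=0.68; AND[min(a, b)] → w = 0.68
R3 (z=27.0): large=0.09, hot=0.75; AND[min(a, b)] → w = 0.09
R4 (z=38.6): hot=0.75, moderate=0.94; AND[min(a, b)] → w = 0.75
Weighted average = (0.55·27.0 + 0.68·60.9 + 0.09·27.0 + 0.75·38.6) / (0.55 + 0.68 + 0.09 + 0.75)
  = 87.6420 / 2.0700 = 42.339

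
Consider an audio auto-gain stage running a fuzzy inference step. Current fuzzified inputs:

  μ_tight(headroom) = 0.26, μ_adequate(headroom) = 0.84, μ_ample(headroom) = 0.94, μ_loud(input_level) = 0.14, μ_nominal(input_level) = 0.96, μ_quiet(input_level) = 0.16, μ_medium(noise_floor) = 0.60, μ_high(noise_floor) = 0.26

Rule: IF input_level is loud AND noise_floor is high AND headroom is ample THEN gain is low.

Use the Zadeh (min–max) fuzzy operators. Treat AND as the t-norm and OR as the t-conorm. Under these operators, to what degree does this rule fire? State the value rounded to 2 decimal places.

0.14

firing strength: loud=0.14, high=0.26, ample=0.94; AND[min(a, b)] → w = 0.14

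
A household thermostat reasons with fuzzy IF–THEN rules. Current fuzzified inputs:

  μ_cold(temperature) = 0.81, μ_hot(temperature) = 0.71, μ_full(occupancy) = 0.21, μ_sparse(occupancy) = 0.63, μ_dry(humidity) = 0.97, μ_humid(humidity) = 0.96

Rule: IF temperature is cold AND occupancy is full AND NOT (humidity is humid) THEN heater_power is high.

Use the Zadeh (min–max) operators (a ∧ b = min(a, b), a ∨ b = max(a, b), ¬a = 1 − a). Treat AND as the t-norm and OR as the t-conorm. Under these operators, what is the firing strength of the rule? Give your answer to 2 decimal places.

0.04

firing strength: cold=0.81, full=0.21, ¬humid=1−0.96=0.04; AND[min(a, b)] → w = 0.04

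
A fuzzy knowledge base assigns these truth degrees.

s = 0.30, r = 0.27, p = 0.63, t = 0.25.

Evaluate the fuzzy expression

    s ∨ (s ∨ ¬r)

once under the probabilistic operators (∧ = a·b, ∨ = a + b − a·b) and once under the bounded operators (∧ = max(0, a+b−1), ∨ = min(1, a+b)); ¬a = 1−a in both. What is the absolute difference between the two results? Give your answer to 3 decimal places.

0.132

Under probabilistic:
  ¬r = 1 − 0.2700 = 0.7300
  s ∨ ¬r = a + b − a·b on (0.3000, 0.7300) = 0.8110
  s ∨ (s ∨ ¬r) = a + b − a·b on (0.3000, 0.8110) = 0.8677
  → value = 0.8677
Under bounded:
  ¬r = 1 − 0.27 = 0.73
  s ∨ ¬r = min(1, a+b) on (0.30, 0.73) = 1.00
  s ∨ (s ∨ ¬r) = min(1, a+b) on (0.30, 1.00) = 1.00
  → value = 1.0000
|0.8677 − 1.0000| = 0.132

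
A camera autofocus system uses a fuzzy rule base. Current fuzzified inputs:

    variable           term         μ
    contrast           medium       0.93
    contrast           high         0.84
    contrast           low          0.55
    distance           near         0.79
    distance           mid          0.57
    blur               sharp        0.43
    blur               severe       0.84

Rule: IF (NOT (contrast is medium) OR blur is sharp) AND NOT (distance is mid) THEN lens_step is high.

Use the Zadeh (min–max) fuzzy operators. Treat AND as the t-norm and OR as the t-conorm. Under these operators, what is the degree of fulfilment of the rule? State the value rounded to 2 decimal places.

0.43

firing strength: (¬medium=1−0.93=0.07 OR sharp=0.43) = 0.43; AND[min(a, b)] with ¬mid=1−0.57=0.43 → w = 0.43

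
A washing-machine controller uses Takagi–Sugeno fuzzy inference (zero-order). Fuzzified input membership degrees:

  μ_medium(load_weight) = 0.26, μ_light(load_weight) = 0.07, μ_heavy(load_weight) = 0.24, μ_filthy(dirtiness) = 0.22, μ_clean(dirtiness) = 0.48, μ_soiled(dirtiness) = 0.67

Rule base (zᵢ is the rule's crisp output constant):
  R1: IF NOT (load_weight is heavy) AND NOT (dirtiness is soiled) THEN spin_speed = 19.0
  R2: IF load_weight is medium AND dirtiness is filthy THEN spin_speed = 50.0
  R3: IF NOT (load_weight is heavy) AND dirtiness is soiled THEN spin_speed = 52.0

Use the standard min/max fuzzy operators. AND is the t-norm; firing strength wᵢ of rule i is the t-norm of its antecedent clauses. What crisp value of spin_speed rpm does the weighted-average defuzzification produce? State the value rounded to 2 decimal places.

42.71

R1 (z=19.0): ¬heavy=1−0.24=0.76, ¬soiled=1−0.67=0.33; AND[min(a, b)] → w = 0.33
R2 (z=50.0): medium=0.26, filthy=0.22; AND[min(a, b)] → w = 0.22
R3 (z=52.0): ¬heavy=1−0.24=0.76, soiled=0.67; AND[min(a, b)] → w = 0.67
Weighted average = (0.33·19.0 + 0.22·50.0 + 0.67·52.0) / (0.33 + 0.22 + 0.67)
  = 52.1100 / 1.2200 = 42.71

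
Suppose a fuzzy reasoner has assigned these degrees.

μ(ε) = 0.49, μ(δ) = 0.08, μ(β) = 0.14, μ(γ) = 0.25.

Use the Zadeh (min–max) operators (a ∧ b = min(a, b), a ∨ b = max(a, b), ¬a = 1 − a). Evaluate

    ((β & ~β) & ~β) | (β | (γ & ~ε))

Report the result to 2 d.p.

~β = 1 − 0.14 = 0.86
β & ~β = min(a, b) on (0.14, 0.86) = 0.14
~β = 1 − 0.14 = 0.86
(β & ~β) & ~β = min(a, b) on (0.14, 0.86) = 0.14
~ε = 1 − 0.49 = 0.51
γ & ~ε = min(a, b) on (0.25, 0.51) = 0.25
β | (γ & ~ε) = max(a, b) on (0.14, 0.25) = 0.25
((β & ~β) & ~β) | (β | (γ & ~ε)) = max(a, b) on (0.14, 0.25) = 0.25

0.25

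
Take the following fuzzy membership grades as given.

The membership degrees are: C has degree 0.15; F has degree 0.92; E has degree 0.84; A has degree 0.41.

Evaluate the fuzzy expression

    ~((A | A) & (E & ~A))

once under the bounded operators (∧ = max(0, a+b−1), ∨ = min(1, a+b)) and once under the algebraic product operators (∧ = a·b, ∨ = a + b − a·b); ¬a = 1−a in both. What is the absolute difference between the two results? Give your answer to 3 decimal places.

0.073

Under bounded:
  A | A = min(1, a+b) on (0.41, 0.41) = 0.82
  ~A = 1 − 0.41 = 0.59
  E & ~A = max(0, a+b−1) on (0.84, 0.59) = 0.43
  (A | A) & (E & ~A) = max(0, a+b−1) on (0.82, 0.43) = 0.25
  ~((A | A) & (E & ~A)) = 1 − 0.25 = 0.75
  → value = 0.7500
Under algebraic product:
  A | A = a + b − a·b on (0.4100, 0.4100) = 0.6519
  ~A = 1 − 0.4100 = 0.5900
  E & ~A = a·b on (0.8400, 0.5900) = 0.4956
  (A | A) & (E & ~A) = a·b on (0.6519, 0.4956) = 0.3231
  ~((A | A) & (E & ~A)) = 1 − 0.3231 = 0.6769
  → value = 0.6769
|0.7500 − 0.6769| = 0.073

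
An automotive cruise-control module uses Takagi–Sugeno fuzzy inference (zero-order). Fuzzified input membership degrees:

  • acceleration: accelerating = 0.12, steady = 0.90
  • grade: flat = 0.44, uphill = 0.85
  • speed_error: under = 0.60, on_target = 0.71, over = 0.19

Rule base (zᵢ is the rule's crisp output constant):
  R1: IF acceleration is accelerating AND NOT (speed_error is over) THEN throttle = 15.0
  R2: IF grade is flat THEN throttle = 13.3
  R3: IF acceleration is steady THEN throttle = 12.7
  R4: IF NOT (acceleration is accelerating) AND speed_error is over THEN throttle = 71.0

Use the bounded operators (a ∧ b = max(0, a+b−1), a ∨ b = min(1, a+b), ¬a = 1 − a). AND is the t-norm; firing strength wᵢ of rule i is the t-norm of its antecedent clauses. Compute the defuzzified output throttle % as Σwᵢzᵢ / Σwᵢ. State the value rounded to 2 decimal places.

R1 (z=15.0): accelerating=0.12, ¬over=1−0.19=0.81; AND[max(0, a+b−1)] → w = 0.00
R2 (z=13.3): flat=0.44 → w = 0.44
R3 (z=12.7): steady=0.90 → w = 0.90
R4 (z=71.0): ¬accelerating=1−0.12=0.88, over=0.19; AND[max(0, a+b−1)] → w = 0.07
Weighted average = (0.00·15.0 + 0.44·13.3 + 0.90·12.7 + 0.07·71.0) / (0.00 + 0.44 + 0.90 + 0.07)
  = 22.2520 / 1.4100 = 15.78

15.78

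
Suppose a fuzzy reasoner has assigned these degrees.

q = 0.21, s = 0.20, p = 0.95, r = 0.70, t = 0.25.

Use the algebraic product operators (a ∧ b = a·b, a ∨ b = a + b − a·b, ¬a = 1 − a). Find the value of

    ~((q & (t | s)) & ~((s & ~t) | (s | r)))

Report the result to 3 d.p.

0.983

t | s = a + b − a·b on (0.2500, 0.2000) = 0.4000
q & (t | s) = a·b on (0.2100, 0.4000) = 0.0840
~t = 1 − 0.2500 = 0.7500
s & ~t = a·b on (0.2000, 0.7500) = 0.1500
s | r = a + b − a·b on (0.2000, 0.7000) = 0.7600
(s & ~t) | (s | r) = a + b − a·b on (0.1500, 0.7600) = 0.7960
~((s & ~t) | (s | r)) = 1 − 0.7960 = 0.2040
(q & (t | s)) & ~((s & ~t) | (s | r)) = a·b on (0.0840, 0.2040) = 0.0171
~((q & (t | s)) & ~((s & ~t) | (s | r))) = 1 − 0.0171 = 0.9829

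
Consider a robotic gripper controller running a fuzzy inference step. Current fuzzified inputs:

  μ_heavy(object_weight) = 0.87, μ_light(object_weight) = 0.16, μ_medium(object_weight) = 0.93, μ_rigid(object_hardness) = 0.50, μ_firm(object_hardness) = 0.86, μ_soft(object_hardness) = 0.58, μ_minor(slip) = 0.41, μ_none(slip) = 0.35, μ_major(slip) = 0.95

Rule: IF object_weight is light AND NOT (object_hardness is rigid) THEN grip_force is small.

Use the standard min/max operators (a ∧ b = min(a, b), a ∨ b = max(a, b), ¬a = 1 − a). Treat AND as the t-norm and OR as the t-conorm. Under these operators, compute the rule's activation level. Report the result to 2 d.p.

firing strength: light=0.16, ¬rigid=1−0.50=0.50; AND[min(a, b)] → w = 0.16

0.16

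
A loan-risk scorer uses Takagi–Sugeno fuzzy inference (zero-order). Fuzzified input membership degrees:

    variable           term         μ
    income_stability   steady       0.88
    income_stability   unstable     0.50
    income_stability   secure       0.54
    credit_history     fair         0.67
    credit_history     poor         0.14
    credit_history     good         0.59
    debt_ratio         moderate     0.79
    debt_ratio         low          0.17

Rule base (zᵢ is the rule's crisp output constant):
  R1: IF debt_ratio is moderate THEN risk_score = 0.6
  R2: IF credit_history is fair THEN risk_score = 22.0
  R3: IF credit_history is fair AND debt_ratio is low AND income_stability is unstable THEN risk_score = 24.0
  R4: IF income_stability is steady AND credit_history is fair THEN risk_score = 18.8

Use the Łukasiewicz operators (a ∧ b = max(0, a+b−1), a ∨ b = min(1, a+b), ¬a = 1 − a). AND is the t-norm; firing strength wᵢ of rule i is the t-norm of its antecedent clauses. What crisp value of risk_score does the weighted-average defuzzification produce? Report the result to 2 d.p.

R1 (z=0.6): moderate=0.79 → w = 0.79
R2 (z=22.0): fair=0.67 → w = 0.67
R3 (z=24.0): fair=0.67, low=0.17, unstable=0.50; AND[max(0, a+b−1)] → w = 0.00
R4 (z=18.8): steady=0.88, fair=0.67; AND[max(0, a+b−1)] → w = 0.55
Weighted average = (0.79·0.6 + 0.67·22.0 + 0.00·24.0 + 0.55·18.8) / (0.79 + 0.67 + 0.00 + 0.55)
  = 25.5540 / 2.0100 = 12.71

12.71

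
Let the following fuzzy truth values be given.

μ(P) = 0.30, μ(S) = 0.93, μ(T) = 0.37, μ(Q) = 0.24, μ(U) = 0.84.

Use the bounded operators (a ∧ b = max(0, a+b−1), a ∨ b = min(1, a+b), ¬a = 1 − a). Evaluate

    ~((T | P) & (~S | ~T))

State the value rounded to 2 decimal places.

T | P = min(1, a+b) on (0.37, 0.30) = 0.67
~S = 1 − 0.93 = 0.07
~T = 1 − 0.37 = 0.63
~S | ~T = min(1, a+b) on (0.07, 0.63) = 0.70
(T | P) & (~S | ~T) = max(0, a+b−1) on (0.67, 0.70) = 0.37
~((T | P) & (~S | ~T)) = 1 − 0.37 = 0.63

0.63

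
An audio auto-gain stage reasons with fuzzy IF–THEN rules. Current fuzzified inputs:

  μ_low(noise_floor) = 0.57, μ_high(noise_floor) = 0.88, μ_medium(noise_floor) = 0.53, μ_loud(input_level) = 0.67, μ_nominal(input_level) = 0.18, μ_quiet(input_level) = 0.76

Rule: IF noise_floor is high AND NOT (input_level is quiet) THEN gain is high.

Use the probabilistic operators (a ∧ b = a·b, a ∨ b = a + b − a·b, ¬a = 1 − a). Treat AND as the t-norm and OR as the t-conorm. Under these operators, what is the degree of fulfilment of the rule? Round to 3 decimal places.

0.211

firing strength: high=0.88, ¬quiet=1−0.76=0.24; AND[a·b] → w = 0.2112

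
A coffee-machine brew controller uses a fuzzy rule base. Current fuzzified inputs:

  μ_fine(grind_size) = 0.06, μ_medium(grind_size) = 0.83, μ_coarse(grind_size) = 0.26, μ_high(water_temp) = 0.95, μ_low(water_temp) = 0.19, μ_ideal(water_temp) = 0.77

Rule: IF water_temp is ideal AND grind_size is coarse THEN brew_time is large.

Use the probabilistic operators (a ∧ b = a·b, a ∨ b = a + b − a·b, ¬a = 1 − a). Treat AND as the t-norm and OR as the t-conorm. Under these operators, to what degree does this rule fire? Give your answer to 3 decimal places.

0.200

firing strength: ideal=0.77, coarse=0.26; AND[a·b] → w = 0.2002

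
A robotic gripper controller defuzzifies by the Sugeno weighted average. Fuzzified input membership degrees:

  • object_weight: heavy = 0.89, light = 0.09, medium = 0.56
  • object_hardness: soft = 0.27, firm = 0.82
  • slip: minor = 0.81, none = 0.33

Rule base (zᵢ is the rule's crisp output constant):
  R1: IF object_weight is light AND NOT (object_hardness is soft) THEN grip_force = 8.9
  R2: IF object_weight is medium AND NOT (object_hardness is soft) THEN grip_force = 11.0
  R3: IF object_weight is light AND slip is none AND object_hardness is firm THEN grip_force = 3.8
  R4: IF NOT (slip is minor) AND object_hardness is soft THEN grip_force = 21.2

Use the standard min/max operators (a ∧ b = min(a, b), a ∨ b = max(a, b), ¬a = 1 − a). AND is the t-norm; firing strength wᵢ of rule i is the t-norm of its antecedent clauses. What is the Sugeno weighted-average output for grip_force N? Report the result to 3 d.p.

12.184

R1 (z=8.9): light=0.09, ¬soft=1−0.27=0.73; AND[min(a, b)] → w = 0.09
R2 (z=11.0): medium=0.56, ¬soft=1−0.27=0.73; AND[min(a, b)] → w = 0.56
R3 (z=3.8): light=0.09, none=0.33, firm=0.82; AND[min(a, b)] → w = 0.09
R4 (z=21.2): ¬minor=1−0.81=0.19, soft=0.27; AND[min(a, b)] → w = 0.19
Weighted average = (0.09·8.9 + 0.56·11.0 + 0.09·3.8 + 0.19·21.2) / (0.09 + 0.56 + 0.09 + 0.19)
  = 11.3310 / 0.9300 = 12.184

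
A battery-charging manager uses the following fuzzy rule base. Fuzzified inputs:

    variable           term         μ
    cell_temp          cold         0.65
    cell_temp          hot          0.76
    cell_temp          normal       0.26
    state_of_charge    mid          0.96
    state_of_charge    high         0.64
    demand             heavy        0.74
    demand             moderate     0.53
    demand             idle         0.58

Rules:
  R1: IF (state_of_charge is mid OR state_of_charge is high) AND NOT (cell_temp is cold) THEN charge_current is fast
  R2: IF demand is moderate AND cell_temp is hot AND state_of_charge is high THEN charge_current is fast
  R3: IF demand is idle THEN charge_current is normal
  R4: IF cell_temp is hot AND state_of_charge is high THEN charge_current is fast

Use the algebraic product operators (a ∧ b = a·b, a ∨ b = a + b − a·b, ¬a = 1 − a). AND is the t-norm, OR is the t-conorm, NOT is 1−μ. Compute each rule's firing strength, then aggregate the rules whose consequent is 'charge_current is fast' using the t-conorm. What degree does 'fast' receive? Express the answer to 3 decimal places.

0.750

R1: (mid=0.96 OR high=0.64) = 0.9856; AND[a·b] with ¬cold=1−0.65=0.35 → w = 0.3450
R2: moderate=0.53, hot=0.76, high=0.64; AND[a·b] → w = 0.2578
R3: idle=0.58 → w = 0.5800
R4: hot=0.76, high=0.64; AND[a·b] → w = 0.4864
Rules with consequent 'fast': {R1, R2, R4} → strengths 0.3450, 0.2578, 0.4864
Aggregate via t-conorm [a + b − a·b]: 0.7503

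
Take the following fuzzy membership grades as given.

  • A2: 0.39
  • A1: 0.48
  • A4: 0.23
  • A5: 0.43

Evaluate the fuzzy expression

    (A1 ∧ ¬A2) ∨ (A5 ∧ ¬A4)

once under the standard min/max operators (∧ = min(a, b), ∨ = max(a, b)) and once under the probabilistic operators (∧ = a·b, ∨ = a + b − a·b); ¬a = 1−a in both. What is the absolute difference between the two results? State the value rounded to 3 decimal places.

Under standard min/max:
  ¬A2 = 1 − 0.39 = 0.61
  A1 ∧ ¬A2 = min(a, b) on (0.48, 0.61) = 0.48
  ¬A4 = 1 − 0.23 = 0.77
  A5 ∧ ¬A4 = min(a, b) on (0.43, 0.77) = 0.43
  (A1 ∧ ¬A2) ∨ (A5 ∧ ¬A4) = max(a, b) on (0.48, 0.43) = 0.48
  → value = 0.4800
Under probabilistic:
  ¬A2 = 1 − 0.3900 = 0.6100
  A1 ∧ ¬A2 = a·b on (0.4800, 0.6100) = 0.2928
  ¬A4 = 1 − 0.2300 = 0.7700
  A5 ∧ ¬A4 = a·b on (0.4300, 0.7700) = 0.3311
  (A1 ∧ ¬A2) ∨ (A5 ∧ ¬A4) = a + b − a·b on (0.2928, 0.3311) = 0.5270
  → value = 0.5270
|0.4800 − 0.5270| = 0.047

0.047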